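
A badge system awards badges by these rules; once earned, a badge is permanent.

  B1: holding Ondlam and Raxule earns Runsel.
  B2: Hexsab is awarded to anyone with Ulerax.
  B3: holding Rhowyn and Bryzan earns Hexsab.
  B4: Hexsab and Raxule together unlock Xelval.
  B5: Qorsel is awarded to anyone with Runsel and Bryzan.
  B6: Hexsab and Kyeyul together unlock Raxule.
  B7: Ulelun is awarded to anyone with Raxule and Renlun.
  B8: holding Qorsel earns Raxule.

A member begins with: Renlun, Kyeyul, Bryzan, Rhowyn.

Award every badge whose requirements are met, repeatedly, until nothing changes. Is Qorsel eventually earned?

No

Qorsel would need Runsel and Bryzan (B5), but Runsel is never earned.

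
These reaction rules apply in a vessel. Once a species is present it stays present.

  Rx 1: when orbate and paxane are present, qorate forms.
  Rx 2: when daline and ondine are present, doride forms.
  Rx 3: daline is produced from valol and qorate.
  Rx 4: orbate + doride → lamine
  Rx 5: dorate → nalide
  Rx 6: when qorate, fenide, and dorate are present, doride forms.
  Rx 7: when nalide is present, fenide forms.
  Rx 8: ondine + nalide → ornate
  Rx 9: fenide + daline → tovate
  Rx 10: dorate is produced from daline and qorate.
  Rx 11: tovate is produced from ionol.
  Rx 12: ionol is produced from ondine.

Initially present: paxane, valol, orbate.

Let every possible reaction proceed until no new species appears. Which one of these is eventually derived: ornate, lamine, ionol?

orbate and paxane present → qorate forms (Rx 1).
valol and qorate present → daline forms (Rx 3).
daline and qorate present → dorate forms (Rx 10).
dorate present → nalide forms (Rx 5).
nalide present → fenide forms (Rx 7).
qorate, fenide, and dorate present → doride forms (Rx 6).
orbate and doride present → lamine forms (Rx 4).
ornate would need ondine and nalide (Rx 8), but ondine never forms. ionol would need ondine (Rx 12), but ondine never forms.

lamine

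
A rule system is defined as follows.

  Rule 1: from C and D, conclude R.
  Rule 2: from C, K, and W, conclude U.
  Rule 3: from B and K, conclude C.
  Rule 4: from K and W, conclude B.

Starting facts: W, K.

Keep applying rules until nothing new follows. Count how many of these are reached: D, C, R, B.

2

K and W hold, so B follows (Rule 4).
B and K hold, so C follows (Rule 3).
No rule produces D, and it is not given.
C: reached.
R would need C and D (Rule 1), but D is never established.
B: reached.
Reached: C and B — 2 of the 4.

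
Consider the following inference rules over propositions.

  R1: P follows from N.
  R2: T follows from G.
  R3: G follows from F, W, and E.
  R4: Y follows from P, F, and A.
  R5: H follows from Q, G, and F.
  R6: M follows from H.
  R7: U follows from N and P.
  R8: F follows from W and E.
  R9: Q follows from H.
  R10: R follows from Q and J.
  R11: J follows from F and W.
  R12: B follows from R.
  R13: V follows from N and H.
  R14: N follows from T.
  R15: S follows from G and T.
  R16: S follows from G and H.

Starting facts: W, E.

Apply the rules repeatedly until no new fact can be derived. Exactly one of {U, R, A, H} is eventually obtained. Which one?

From W and E, R8 gives F.
F, W, and E hold, so G follows (R3).
G holds, so T follows (R2).
T holds, so N follows (R14).
N holds, so P follows (R1).
From N and P, R7 gives U.
R would need Q and J (R10), but Q is never established. No rule produces A, and it is not given. H would need Q, G, and F (R5), but Q is never established.

U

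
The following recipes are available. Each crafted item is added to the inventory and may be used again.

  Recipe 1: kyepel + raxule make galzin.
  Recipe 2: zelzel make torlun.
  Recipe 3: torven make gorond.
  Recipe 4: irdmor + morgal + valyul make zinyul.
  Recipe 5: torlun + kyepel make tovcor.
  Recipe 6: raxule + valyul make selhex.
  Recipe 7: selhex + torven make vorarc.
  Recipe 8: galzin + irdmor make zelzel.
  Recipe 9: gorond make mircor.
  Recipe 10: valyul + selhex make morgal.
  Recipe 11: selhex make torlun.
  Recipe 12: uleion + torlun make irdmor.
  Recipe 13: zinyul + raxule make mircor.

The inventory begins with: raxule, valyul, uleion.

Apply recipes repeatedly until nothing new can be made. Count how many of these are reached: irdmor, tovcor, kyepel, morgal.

Using Recipe 6, raxule and valyul make selhex.
Using Recipe 10, valyul and selhex make morgal.
selhex → torlun (Recipe 11).
Using Recipe 12, uleion and torlun make irdmor.
irdmor: reached.
tovcor would need torlun and kyepel (Recipe 5), but kyepel is never obtained.
No rule produces kyepel, and it is not given.
morgal: reached.
Reached: irdmor and morgal — 2 of the 4.

2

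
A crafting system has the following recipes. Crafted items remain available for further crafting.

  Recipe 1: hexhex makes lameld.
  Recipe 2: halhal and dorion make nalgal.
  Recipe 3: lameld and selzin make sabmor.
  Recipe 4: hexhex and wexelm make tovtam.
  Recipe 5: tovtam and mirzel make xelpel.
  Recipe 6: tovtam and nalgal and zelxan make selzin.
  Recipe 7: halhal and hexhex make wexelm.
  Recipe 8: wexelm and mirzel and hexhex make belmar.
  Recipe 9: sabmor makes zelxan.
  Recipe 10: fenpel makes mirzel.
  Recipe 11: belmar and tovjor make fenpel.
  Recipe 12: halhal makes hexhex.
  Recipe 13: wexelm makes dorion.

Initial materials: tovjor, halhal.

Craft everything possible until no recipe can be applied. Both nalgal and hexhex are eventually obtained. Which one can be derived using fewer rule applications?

hexhex

hexhex: Using Recipe 12, halhal makes hexhex. [1 rule application]
nalgal: Using Recipe 12, halhal makes hexhex. Using Recipe 7, halhal and hexhex make wexelm. wexelm → dorion (Recipe 13). Using Recipe 2, halhal and dorion make nalgal. [4 rule applications]
hexhex needs fewer.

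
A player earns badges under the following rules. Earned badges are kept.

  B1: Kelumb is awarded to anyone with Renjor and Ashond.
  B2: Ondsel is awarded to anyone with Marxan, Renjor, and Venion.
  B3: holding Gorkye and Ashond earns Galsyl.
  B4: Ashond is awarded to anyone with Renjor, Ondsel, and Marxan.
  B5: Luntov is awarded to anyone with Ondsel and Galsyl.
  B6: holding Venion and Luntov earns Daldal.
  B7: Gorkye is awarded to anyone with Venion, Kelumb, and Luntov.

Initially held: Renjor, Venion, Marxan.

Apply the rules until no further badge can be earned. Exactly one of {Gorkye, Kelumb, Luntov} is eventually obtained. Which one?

Kelumb

With Marxan, Renjor, and Venion, Ondsel is earned (B2).
With Renjor, Ondsel, and Marxan, Ashond is earned (B4).
With Renjor and Ashond, Kelumb is earned (B1).
Luntov would need Ondsel and Galsyl (B5), but Galsyl is never earned. Gorkye would need Venion, Kelumb, and Luntov (B7), but Luntov is never earned.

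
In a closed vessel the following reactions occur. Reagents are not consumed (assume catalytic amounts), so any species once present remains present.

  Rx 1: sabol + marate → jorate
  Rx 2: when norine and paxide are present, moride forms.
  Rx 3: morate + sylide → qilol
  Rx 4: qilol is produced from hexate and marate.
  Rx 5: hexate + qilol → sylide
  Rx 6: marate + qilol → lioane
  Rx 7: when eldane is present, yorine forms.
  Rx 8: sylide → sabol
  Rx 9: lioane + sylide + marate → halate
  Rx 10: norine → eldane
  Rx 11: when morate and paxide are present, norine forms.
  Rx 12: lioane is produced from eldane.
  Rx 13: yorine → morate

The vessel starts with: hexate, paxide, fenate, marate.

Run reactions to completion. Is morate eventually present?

morate would need yorine (Rx 13), but yorine never forms.

No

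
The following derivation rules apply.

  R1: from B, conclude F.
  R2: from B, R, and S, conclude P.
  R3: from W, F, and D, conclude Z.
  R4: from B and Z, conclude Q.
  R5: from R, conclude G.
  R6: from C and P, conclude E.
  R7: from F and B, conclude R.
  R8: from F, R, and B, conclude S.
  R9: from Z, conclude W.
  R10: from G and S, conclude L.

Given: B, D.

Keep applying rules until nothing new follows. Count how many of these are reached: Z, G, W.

1

From B, R1 gives F.
F and B hold, so R follows (R7).
R holds, so G follows (R5).
Z would need W, F, and D (R3), but W is never established.
G: reached.
W would need Z (R9), but Z is never established.
Reached: G — 1 of the 3.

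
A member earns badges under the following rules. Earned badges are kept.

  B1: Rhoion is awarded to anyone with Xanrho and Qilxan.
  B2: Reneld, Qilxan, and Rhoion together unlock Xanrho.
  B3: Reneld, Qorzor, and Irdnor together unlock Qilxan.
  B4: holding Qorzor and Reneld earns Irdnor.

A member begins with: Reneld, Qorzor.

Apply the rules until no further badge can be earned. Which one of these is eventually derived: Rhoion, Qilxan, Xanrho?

With Qorzor and Reneld, Irdnor is earned (B4).
With Reneld, Qorzor, and Irdnor, Qilxan is earned (B3).
Rhoion would need Xanrho and Qilxan (B1), but Xanrho is never earned. Xanrho would need Reneld, Qilxan, and Rhoion (B2), but Rhoion is never earned.

Qilxan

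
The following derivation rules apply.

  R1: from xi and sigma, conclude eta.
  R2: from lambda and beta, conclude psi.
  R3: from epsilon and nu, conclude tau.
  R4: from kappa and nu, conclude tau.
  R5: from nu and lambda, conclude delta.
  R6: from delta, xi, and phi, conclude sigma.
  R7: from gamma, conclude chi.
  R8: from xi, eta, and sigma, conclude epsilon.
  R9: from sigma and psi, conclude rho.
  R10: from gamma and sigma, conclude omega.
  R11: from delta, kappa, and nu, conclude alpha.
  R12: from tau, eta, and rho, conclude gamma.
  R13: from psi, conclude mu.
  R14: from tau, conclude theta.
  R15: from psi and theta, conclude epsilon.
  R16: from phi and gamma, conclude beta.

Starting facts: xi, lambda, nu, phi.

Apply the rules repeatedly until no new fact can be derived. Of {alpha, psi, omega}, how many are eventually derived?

alpha would need delta, kappa, and nu (R11), but kappa is never established.
psi would need lambda and beta (R2), but beta is never established.
omega would need gamma and sigma (R10), but gamma is never established.
None of the 3 are reached.

0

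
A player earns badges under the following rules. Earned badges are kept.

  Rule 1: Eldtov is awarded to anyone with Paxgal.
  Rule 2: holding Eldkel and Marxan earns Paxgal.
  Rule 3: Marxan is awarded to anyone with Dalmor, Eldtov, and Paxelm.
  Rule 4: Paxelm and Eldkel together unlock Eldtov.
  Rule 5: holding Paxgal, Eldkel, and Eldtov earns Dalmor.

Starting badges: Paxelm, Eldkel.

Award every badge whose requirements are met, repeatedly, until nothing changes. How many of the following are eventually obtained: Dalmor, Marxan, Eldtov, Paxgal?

With Paxelm and Eldkel, Eldtov is earned (Rule 4).
Dalmor would need Paxgal, Eldkel, and Eldtov (Rule 5), but Paxgal is never earned.
Marxan would need Dalmor, Eldtov, and Paxelm (Rule 3), but Dalmor is never earned.
Eldtov: reached.
Paxgal would need Eldkel and Marxan (Rule 2), but Marxan is never earned.
Reached: Eldtov — 1 of the 4.

1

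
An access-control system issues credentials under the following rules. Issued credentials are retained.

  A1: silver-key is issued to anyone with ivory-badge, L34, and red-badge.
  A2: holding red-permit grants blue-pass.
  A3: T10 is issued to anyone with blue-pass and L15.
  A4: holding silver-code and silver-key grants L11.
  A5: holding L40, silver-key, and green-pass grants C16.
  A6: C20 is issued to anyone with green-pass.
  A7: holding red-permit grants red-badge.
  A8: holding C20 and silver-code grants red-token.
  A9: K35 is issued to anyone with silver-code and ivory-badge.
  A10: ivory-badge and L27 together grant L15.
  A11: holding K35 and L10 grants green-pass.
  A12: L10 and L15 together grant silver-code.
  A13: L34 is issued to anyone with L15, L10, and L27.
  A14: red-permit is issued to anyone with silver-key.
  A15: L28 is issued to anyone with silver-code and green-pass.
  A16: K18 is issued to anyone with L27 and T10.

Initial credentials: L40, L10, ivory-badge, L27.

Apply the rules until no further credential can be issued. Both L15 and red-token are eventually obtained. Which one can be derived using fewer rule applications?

L15: Holding ivory-badge and L27 grants L15 (A10). [1 rule application]
red-token: Holding ivory-badge and L27 grants L15 (A10). Holding L10 and L15 grants silver-code (A12). Holding silver-code and ivory-badge grants K35 (A9). Holding K35 and L10 grants green-pass (A11). Holding green-pass grants C20 (A6). Holding C20 and silver-code grants red-token (A8). [6 rule applications]
L15 needs fewer.

L15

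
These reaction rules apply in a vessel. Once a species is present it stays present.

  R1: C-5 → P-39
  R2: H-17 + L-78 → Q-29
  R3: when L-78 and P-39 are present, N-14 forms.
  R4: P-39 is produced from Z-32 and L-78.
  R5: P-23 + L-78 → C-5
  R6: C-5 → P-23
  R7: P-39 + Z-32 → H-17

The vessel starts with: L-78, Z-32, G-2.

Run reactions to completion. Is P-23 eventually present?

No

P-23 would need C-5 (R6), but C-5 never forms.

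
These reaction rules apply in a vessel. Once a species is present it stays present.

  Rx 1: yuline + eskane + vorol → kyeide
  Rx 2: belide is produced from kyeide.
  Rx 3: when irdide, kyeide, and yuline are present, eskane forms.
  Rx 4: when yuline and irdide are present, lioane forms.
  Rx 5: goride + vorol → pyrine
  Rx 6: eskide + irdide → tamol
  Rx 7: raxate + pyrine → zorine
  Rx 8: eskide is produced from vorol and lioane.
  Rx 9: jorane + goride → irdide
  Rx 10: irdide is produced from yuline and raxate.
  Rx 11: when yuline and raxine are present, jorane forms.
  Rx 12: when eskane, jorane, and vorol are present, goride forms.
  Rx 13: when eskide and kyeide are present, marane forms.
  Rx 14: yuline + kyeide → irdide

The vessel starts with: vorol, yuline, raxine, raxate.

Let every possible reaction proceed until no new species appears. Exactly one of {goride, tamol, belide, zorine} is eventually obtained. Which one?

tamol

yuline and raxate present → irdide forms (Rx 10).
yuline and irdide present → lioane forms (Rx 4).
vorol and lioane present → eskide forms (Rx 8).
eskide and irdide present → tamol forms (Rx 6).
goride would need eskane, jorane, and vorol (Rx 12), but eskane never forms. belide would need kyeide (Rx 2), but kyeide never forms. zorine would need raxate and pyrine (Rx 7), but pyrine never forms.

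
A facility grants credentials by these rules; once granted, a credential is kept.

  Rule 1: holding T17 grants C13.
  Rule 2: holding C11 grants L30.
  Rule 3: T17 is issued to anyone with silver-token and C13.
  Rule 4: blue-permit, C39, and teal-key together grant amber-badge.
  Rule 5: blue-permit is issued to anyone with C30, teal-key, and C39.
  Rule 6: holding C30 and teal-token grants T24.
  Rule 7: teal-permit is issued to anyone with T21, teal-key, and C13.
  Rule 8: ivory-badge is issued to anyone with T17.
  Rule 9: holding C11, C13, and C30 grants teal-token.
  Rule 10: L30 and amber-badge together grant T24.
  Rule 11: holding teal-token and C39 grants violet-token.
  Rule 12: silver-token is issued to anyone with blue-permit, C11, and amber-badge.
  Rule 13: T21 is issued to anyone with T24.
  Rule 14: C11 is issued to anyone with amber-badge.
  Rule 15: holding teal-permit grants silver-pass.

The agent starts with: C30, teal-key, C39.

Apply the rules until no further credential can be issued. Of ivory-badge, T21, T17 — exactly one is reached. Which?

T21

Holding C30, teal-key, and C39 grants blue-permit (Rule 5).
Holding blue-permit, C39, and teal-key grants amber-badge (Rule 4).
Holding amber-badge grants C11 (Rule 14).
Holding C11 grants L30 (Rule 2).
Holding L30 and amber-badge grants T24 (Rule 10).
Holding T24 grants T21 (Rule 13).
ivory-badge would need T17 (Rule 8), but T17 is never granted. T17 would need silver-token and C13 (Rule 3), but C13 is never granted.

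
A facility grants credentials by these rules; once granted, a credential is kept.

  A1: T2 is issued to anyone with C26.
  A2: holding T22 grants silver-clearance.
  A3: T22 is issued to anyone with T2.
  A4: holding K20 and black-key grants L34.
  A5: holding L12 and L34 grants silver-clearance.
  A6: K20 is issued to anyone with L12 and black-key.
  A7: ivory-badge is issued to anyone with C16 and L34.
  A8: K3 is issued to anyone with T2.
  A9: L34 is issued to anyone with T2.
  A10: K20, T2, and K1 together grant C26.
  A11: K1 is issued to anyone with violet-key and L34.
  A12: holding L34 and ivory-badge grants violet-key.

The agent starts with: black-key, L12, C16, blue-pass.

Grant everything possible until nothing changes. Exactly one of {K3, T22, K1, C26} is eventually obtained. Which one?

Holding L12 and black-key grants K20 (A6).
Holding K20 and black-key grants L34 (A4).
Holding C16 and L34 grants ivory-badge (A7).
Holding L34 and ivory-badge grants violet-key (A12).
Holding violet-key and L34 grants K1 (A11).
T22 would need T2 (A3), but T2 is never granted. C26 would need K20, T2, and K1 (A10), but T2 is never granted. K3 would need T2 (A8), but T2 is never granted.

K1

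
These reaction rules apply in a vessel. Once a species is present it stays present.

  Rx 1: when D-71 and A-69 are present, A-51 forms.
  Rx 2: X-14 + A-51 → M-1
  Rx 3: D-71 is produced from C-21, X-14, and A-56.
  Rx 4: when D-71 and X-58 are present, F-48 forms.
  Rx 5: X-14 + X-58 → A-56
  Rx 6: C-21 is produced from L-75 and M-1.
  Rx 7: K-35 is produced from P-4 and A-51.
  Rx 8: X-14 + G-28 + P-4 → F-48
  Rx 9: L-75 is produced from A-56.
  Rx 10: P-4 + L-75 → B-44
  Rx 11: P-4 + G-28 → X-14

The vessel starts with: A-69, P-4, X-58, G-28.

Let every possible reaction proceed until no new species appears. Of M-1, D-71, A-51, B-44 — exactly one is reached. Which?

P-4 and G-28 present → X-14 forms (Rx 11).
X-14 and X-58 present → A-56 forms (Rx 5).
A-56 present → L-75 forms (Rx 9).
P-4 and L-75 present → B-44 forms (Rx 10).
A-51 would need D-71 and A-69 (Rx 1), but D-71 never forms. D-71 would need C-21, X-14, and A-56 (Rx 3), but C-21 never forms. M-1 would need X-14 and A-51 (Rx 2), but A-51 never forms.

B-44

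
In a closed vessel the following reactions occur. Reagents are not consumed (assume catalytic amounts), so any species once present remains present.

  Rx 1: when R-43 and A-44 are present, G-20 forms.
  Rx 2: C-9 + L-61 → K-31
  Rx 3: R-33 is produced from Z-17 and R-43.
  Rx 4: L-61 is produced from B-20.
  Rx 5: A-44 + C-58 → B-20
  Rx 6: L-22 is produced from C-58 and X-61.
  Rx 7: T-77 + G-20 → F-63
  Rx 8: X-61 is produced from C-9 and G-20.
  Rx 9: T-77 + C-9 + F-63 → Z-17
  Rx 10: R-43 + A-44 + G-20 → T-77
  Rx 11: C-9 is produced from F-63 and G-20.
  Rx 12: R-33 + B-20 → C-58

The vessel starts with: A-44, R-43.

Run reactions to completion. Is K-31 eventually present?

K-31 would need C-9 and L-61 (Rx 2), but L-61 never forms.

No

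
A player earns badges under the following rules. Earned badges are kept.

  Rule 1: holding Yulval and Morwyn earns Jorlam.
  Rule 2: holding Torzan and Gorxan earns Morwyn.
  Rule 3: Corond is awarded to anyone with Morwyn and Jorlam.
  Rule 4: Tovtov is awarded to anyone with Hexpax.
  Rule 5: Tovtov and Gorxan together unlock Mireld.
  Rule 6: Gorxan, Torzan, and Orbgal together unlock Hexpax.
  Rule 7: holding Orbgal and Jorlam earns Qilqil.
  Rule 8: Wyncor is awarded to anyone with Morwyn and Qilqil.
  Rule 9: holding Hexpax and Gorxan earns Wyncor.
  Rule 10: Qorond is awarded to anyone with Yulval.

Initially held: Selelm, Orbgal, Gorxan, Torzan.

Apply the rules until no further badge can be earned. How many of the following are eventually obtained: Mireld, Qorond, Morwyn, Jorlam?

2

With Torzan and Gorxan, Morwyn is earned (Rule 2).
With Gorxan, Torzan, and Orbgal, Hexpax is earned (Rule 6).
With Hexpax, Tovtov is earned (Rule 4).
With Tovtov and Gorxan, Mireld is earned (Rule 5).
Mireld: reached.
Qorond would need Yulval (Rule 10), but Yulval is never earned.
Morwyn: reached.
Jorlam would need Yulval and Morwyn (Rule 1), but Yulval is never earned.
Reached: Mireld and Morwyn — 2 of the 4.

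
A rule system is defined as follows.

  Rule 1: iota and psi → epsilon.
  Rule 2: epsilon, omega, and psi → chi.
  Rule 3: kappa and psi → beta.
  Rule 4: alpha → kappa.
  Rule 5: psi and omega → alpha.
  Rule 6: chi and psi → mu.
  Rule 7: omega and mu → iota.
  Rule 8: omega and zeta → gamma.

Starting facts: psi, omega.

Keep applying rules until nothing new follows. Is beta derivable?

Yes

psi and omega hold, so alpha follows (Rule 5).
From alpha, Rule 4 gives kappa.
kappa and psi hold, so beta follows (Rule 3).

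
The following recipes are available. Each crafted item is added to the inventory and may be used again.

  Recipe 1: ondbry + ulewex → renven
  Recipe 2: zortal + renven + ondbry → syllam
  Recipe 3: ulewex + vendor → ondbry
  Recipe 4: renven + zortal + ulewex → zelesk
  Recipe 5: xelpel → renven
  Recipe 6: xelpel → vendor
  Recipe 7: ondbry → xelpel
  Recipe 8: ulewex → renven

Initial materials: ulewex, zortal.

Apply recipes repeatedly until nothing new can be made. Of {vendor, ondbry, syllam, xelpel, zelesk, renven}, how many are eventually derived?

ulewex → renven (Recipe 8).
Using Recipe 4, renven, zortal, and ulewex make zelesk.
vendor would need xelpel (Recipe 6), but xelpel is never obtained.
ondbry would need ulewex and vendor (Recipe 3), but vendor is never obtained.
syllam would need zortal, renven, and ondbry (Recipe 2), but ondbry is never obtained.
xelpel would need ondbry (Recipe 7), but ondbry is never obtained.
zelesk: reached.
renven: reached.
Reached: zelesk and renven — 2 of the 6.

2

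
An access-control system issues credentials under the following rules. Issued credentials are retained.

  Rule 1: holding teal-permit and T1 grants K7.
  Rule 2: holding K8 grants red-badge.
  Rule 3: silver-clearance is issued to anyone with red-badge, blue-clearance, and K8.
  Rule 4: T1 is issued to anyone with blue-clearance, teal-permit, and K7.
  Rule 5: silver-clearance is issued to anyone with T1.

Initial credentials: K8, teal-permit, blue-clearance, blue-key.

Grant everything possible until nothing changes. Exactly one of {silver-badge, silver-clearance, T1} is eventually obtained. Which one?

silver-clearance

Holding K8 grants red-badge (Rule 2).
Holding red-badge, blue-clearance, and K8 grants silver-clearance (Rule 3).
T1 would need blue-clearance, teal-permit, and K7 (Rule 4), but K7 is never granted. No rule produces silver-badge, and it is not given.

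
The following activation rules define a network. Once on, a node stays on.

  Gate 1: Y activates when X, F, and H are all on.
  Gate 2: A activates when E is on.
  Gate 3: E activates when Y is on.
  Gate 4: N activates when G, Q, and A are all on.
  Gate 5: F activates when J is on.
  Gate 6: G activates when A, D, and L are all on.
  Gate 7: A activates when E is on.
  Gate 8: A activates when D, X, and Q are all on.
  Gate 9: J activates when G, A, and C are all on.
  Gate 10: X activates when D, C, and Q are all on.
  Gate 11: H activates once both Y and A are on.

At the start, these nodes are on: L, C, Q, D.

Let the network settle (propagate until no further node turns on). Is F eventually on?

Yes

Gate 10: D, C, and Q on → X on.
D, X, and Q are on, so A activates (Gate 8).
Gate 6: A, D, and L on → G on.
G, A, and C are on, so J activates (Gate 9).
Gate 5: J on → F on.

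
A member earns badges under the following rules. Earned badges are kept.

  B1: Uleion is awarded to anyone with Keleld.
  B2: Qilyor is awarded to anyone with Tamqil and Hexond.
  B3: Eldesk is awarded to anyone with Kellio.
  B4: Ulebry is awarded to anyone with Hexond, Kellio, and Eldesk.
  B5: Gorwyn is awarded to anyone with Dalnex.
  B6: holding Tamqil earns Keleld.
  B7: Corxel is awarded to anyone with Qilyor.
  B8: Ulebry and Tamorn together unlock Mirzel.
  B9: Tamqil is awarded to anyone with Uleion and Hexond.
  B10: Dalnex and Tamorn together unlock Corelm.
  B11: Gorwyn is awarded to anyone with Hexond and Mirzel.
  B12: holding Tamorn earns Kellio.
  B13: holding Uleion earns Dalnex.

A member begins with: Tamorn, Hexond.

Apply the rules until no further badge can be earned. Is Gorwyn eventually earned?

Yes

With Tamorn, Kellio is earned (B12).
With Kellio, Eldesk is earned (B3).
With Hexond, Kellio, and Eldesk, Ulebry is earned (B4).
With Ulebry and Tamorn, Mirzel is earned (B8).
With Hexond and Mirzel, Gorwyn is earned (B11).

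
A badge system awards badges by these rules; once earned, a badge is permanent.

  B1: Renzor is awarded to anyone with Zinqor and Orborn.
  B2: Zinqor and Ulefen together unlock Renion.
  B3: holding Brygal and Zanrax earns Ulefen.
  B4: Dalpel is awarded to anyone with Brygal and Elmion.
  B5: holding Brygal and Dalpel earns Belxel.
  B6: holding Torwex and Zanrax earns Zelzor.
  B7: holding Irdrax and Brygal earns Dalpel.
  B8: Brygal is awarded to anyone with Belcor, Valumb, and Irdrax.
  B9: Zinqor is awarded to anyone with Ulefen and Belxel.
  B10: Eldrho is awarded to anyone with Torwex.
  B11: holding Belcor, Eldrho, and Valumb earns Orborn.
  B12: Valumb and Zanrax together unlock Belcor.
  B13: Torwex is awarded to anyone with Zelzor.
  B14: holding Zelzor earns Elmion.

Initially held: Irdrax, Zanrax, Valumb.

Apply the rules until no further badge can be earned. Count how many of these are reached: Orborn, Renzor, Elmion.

0

Orborn would need Belcor, Eldrho, and Valumb (B11), but Eldrho is never earned.
Renzor would need Zinqor and Orborn (B1), but Orborn is never earned.
Elmion would need Zelzor (B14), but Zelzor is never earned.
None of the 3 are reached.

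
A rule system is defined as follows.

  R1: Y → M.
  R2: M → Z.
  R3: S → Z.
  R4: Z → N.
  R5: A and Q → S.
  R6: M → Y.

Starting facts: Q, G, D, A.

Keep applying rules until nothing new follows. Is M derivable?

M would need Y (R1), but Y is never established.

No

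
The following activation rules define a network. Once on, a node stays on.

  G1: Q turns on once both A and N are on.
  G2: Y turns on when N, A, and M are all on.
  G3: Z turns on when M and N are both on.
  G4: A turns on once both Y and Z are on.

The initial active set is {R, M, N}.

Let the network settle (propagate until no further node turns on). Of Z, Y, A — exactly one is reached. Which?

G3: M and N on → Z on.
A would need Y and Z (G4), but Y never turns on. Y would need N, A, and M (G2), but A never turns on.

Z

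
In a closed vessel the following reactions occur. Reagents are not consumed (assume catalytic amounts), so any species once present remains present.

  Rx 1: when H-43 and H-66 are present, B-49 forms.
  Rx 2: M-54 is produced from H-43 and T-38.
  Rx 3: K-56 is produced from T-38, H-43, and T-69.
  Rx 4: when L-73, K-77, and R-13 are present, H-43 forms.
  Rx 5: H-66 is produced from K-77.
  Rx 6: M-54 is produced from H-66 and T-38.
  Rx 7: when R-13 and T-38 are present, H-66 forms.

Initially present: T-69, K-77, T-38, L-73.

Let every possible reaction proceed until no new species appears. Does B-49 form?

B-49 would need H-43 and H-66 (Rx 1), but H-43 never forms.

No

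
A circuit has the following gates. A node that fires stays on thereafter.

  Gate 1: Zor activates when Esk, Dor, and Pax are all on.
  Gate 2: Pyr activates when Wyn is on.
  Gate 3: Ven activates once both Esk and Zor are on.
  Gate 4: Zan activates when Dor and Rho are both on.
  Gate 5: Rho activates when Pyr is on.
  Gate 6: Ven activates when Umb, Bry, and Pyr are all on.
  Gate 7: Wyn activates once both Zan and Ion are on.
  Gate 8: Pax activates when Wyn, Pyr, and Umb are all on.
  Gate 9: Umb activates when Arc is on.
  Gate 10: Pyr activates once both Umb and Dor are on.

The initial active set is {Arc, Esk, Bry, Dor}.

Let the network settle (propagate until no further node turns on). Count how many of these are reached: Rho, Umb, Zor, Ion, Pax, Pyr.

3

Gate 9: Arc on → Umb on.
Umb and Dor are on, so Pyr activates (Gate 10).
Gate 5: Pyr on → Rho on.
Rho: reached.
Umb: reached.
Zor would need Esk, Dor, and Pax (Gate 1), but Pax never turns on.
No rule produces Ion, and it is not given.
Pax would need Wyn, Pyr, and Umb (Gate 8), but Wyn never turns on.
Pyr: reached.
Reached: Rho, Umb, and Pyr — 3 of the 6.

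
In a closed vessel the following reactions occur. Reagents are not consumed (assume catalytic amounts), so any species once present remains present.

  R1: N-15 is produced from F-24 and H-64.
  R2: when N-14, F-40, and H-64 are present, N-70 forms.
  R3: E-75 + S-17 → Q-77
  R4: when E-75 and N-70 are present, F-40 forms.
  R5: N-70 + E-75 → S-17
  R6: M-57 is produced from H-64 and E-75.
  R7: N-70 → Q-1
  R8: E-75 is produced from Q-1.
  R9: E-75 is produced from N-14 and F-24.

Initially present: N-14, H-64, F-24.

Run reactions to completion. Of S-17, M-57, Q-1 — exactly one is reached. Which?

N-14 and F-24 present → E-75 forms (R9).
H-64 and E-75 present → M-57 forms (R6).
S-17 would need N-70 and E-75 (R5), but N-70 never forms. Q-1 would need N-70 (R7), but N-70 never forms.

M-57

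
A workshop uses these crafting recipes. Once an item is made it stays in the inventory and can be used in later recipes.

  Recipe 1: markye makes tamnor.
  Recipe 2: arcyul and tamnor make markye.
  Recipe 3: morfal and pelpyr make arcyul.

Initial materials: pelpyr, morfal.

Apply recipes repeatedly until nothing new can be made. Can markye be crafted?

No

markye would need arcyul and tamnor (Recipe 2), but tamnor is never obtained.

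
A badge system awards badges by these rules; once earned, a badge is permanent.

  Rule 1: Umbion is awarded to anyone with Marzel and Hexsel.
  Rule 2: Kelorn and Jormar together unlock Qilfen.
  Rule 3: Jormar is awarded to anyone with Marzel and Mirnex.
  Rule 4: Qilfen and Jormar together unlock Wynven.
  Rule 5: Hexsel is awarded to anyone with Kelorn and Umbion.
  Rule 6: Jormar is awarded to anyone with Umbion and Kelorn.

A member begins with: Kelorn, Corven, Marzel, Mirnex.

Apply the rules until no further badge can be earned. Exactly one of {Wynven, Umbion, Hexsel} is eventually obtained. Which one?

Wynven

With Marzel and Mirnex, Jormar is earned (Rule 3).
With Kelorn and Jormar, Qilfen is earned (Rule 2).
With Qilfen and Jormar, Wynven is earned (Rule 4).
Umbion would need Marzel and Hexsel (Rule 1), but Hexsel is never earned. Hexsel would need Kelorn and Umbion (Rule 5), but Umbion is never earned.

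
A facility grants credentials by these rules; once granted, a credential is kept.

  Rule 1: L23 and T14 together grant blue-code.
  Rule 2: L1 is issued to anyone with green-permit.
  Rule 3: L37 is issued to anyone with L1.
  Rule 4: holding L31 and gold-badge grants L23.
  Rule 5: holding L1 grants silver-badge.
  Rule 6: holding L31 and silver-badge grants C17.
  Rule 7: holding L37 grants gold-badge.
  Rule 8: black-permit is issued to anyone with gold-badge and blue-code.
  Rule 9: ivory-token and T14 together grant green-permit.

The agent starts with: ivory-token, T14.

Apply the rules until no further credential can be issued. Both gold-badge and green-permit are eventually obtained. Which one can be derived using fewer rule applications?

green-permit: Holding ivory-token and T14 grants green-permit (Rule 9). [1 rule application]
gold-badge: Holding ivory-token and T14 grants green-permit (Rule 9). Holding green-permit grants L1 (Rule 2). Holding L1 grants L37 (Rule 3). Holding L37 grants gold-badge (Rule 7). [4 rule applications]
green-permit needs fewer.

green-permit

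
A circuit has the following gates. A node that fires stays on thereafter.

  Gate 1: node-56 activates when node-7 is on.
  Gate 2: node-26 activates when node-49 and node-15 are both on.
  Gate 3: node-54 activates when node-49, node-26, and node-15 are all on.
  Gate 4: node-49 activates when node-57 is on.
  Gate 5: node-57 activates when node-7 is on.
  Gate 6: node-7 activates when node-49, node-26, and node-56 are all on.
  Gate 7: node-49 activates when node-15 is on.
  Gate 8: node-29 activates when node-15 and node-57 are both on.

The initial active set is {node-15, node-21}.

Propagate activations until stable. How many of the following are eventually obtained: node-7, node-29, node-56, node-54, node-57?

Gate 7: node-15 on → node-49 on.
Gate 2: node-49 and node-15 on → node-26 on.
node-49, node-26, and node-15 are on, so node-54 activates (Gate 3).
node-7 would need node-49, node-26, and node-56 (Gate 6), but node-56 never turns on.
node-29 would need node-15 and node-57 (Gate 8), but node-57 never turns on.
node-56 would need node-7 (Gate 1), but node-7 never turns on.
node-54: reached.
node-57 would need node-7 (Gate 5), but node-7 never turns on.
Reached: node-54 — 1 of the 5.

1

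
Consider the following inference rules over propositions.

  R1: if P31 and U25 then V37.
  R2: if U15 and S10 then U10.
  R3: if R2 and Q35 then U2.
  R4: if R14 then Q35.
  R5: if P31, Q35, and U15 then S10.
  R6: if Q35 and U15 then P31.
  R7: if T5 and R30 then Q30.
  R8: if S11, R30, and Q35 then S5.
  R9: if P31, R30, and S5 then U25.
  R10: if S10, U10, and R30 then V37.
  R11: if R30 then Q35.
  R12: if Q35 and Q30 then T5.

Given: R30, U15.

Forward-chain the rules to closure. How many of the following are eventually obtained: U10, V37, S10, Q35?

From R30, R11 gives Q35.
From Q35 and U15, R6 gives P31.
From P31, Q35, and U15, R5 gives S10.
U15 and S10 hold, so U10 follows (R2).
From S10, U10, and R30, R10 gives V37.
U10: reached.
V37: reached.
S10: reached.
Q35: reached.
All 4 are reached.

4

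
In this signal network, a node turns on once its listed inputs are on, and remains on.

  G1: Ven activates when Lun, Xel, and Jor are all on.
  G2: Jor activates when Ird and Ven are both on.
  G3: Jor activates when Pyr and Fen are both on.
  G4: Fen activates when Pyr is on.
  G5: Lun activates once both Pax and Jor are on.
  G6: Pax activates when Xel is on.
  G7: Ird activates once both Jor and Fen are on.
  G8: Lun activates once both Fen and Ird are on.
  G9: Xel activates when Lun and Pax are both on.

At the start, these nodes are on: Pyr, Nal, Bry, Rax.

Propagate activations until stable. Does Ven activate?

No

Ven would need Lun, Xel, and Jor (G1), but Xel never turns on.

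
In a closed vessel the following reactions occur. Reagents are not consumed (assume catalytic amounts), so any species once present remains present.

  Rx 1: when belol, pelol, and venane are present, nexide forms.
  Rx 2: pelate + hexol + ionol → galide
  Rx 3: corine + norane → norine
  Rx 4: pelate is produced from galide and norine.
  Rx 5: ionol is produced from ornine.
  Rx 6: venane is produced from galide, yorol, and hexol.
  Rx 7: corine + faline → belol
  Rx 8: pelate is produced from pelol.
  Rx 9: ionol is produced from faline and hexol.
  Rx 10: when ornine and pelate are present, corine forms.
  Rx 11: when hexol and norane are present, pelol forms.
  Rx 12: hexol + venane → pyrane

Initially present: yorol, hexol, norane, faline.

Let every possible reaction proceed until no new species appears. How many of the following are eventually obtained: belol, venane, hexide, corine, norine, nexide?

1

faline and hexol present → ionol forms (Rx 9).
hexol and norane present → pelol forms (Rx 11).
pelol present → pelate forms (Rx 8).
pelate, hexol, and ionol present → galide forms (Rx 2).
galide, yorol, and hexol present → venane forms (Rx 6).
belol would need corine and faline (Rx 7), but corine never forms.
venane: reached.
No rule produces hexide, and it is not given.
corine would need ornine and pelate (Rx 10), but ornine never forms.
norine would need corine and norane (Rx 3), but corine never forms.
nexide would need belol, pelol, and venane (Rx 1), but belol never forms.
Reached: venane — 1 of the 6.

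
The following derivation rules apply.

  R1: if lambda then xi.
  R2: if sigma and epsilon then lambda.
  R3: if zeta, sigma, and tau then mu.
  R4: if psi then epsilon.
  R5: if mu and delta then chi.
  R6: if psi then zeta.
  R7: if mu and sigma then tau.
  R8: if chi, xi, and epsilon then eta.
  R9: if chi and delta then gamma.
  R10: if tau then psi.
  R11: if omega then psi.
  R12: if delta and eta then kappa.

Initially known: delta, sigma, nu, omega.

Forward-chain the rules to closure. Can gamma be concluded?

gamma would need chi and delta (R9), but chi is never established.

No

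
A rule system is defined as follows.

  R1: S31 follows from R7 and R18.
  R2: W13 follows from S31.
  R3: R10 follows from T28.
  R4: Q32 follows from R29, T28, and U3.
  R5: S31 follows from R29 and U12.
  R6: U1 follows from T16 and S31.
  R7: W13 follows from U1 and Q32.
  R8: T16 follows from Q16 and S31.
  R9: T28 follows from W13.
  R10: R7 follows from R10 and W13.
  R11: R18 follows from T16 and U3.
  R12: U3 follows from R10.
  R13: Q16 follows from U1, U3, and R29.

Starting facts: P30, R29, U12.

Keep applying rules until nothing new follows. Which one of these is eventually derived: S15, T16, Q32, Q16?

Q32

R29 and U12 hold, so S31 follows (R5).
S31 holds, so W13 follows (R2).
W13 holds, so T28 follows (R9).
T28 holds, so R10 follows (R3).
From R10, R12 gives U3.
R29, T28, and U3 hold, so Q32 follows (R4).
Q16 would need U1, U3, and R29 (R13), but U1 is never established. No rule produces S15, and it is not given. T16 would need Q16 and S31 (R8), but Q16 is never established.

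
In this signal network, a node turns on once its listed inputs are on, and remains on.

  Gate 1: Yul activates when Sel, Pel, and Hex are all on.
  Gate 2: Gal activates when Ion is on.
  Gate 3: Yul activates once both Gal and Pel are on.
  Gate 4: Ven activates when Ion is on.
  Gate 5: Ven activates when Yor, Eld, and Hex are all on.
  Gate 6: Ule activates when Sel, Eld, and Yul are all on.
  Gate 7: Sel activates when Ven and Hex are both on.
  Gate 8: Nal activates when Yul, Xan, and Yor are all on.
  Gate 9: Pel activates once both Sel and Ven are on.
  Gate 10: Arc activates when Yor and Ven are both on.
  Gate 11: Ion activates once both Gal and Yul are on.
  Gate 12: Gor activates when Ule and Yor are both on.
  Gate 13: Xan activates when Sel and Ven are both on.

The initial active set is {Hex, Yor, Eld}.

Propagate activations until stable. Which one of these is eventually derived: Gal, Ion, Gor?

Gate 5: Yor, Eld, and Hex on → Ven on.
Gate 7: Ven and Hex on → Sel on.
Gate 9: Sel and Ven on → Pel on.
Sel, Pel, and Hex are on, so Yul activates (Gate 1).
Sel, Eld, and Yul are on, so Ule activates (Gate 6).
Gate 12: Ule and Yor on → Gor on.
Gal would need Ion (Gate 2), but Ion never turns on. Ion would need Gal and Yul (Gate 11), but Gal never turns on.

Gor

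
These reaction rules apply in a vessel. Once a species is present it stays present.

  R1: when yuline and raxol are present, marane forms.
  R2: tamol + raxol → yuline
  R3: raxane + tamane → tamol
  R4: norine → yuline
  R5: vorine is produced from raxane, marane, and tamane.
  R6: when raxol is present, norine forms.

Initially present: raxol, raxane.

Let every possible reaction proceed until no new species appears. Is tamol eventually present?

No

tamol would need raxane and tamane (R3), but tamane never forms.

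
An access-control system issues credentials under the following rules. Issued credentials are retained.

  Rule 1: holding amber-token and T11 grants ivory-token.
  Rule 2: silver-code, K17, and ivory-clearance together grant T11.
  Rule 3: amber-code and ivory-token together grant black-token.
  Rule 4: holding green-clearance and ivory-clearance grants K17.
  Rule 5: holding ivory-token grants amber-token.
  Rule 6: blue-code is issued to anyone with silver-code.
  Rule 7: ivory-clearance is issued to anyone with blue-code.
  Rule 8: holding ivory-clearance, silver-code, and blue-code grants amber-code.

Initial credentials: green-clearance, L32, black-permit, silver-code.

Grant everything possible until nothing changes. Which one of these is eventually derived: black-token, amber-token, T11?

Holding silver-code grants blue-code (Rule 6).
Holding blue-code grants ivory-clearance (Rule 7).
Holding green-clearance and ivory-clearance grants K17 (Rule 4).
Holding silver-code, K17, and ivory-clearance grants T11 (Rule 2).
black-token would need amber-code and ivory-token (Rule 3), but ivory-token is never granted. amber-token would need ivory-token (Rule 5), but ivory-token is never granted.

T11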